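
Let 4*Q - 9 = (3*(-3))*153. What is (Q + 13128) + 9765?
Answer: 22551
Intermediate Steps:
Q = -342 (Q = 9/4 + ((3*(-3))*153)/4 = 9/4 + (-9*153)/4 = 9/4 + (1/4)*(-1377) = 9/4 - 1377/4 = -342)
(Q + 13128) + 9765 = (-342 + 13128) + 9765 = 12786 + 9765 = 22551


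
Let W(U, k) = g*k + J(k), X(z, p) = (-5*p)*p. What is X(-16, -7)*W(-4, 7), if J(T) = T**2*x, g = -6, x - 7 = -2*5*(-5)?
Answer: -673995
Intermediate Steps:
x = 57 (x = 7 - 2*5*(-5) = 7 - 10*(-5) = 7 + 50 = 57)
X(z, p) = -5*p**2
J(T) = 57*T**2 (J(T) = T**2*57 = 57*T**2)
W(U, k) = -6*k + 57*k**2
X(-16, -7)*W(-4, 7) = (-5*(-7)**2)*(3*7*(-2 + 19*7)) = (-5*49)*(3*7*(-2 + 133)) = -735*7*131 = -245*2751 = -673995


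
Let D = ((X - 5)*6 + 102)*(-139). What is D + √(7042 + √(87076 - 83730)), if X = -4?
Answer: -6672 + √(7042 + √3346) ≈ -6587.7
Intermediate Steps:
D = -6672 (D = ((-4 - 5)*6 + 102)*(-139) = (-9*6 + 102)*(-139) = (-54 + 102)*(-139) = 48*(-139) = -6672)
D + √(7042 + √(87076 - 83730)) = -6672 + √(7042 + √(87076 - 83730)) = -6672 + √(7042 + √3346)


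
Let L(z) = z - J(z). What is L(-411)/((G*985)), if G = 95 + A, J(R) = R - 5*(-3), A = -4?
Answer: -3/17927 ≈ -0.00016735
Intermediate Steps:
J(R) = 15 + R (J(R) = R + 15 = 15 + R)
G = 91 (G = 95 - 4 = 91)
L(z) = -15 (L(z) = z - (15 + z) = z + (-15 - z) = -15)
L(-411)/((G*985)) = -15/(91*985) = -15/89635 = -15*1/89635 = -3/17927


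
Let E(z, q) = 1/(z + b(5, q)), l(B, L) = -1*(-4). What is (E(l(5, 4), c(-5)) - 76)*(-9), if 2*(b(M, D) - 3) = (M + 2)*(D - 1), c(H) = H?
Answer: 9585/14 ≈ 684.64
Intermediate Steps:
l(B, L) = 4
b(M, D) = 3 + (-1 + D)*(2 + M)/2 (b(M, D) = 3 + ((M + 2)*(D - 1))/2 = 3 + ((2 + M)*(-1 + D))/2 = 3 + ((-1 + D)*(2 + M))/2 = 3 + (-1 + D)*(2 + M)/2)
E(z, q) = 1/(-1/2 + z + 7*q/2) (E(z, q) = 1/(z + (2 + q - 1/2*5 + (1/2)*q*5)) = 1/(z + (2 + q - 5/2 + 5*q/2)) = 1/(z + (-1/2 + 7*q/2)) = 1/(-1/2 + z + 7*q/2))
(E(l(5, 4), c(-5)) - 76)*(-9) = (2/(-1 + 2*4 + 7*(-5)) - 76)*(-9) = (2/(-1 + 8 - 35) - 76)*(-9) = (2/(-28) - 76)*(-9) = (2*(-1/28) - 76)*(-9) = (-1/14 - 76)*(-9) = -1065/14*(-9) = 9585/14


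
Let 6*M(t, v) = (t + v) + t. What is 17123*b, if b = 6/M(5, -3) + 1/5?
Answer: 3202001/35 ≈ 91486.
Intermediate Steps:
M(t, v) = t/3 + v/6 (M(t, v) = ((t + v) + t)/6 = (v + 2*t)/6 = t/3 + v/6)
b = 187/35 (b = 6/((1/3)*5 + (1/6)*(-3)) + 1/5 = 6/(5/3 - 1/2) + 1*(1/5) = 6/(7/6) + 1/5 = 6*(6/7) + 1/5 = 36/7 + 1/5 = 187/35 ≈ 5.3429)
17123*b = 17123*(187/35) = 3202001/35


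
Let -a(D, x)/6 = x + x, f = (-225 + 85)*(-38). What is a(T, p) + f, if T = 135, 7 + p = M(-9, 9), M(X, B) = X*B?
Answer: 6376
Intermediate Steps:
M(X, B) = B*X
f = 5320 (f = -140*(-38) = 5320)
p = -88 (p = -7 + 9*(-9) = -7 - 81 = -88)
a(D, x) = -12*x (a(D, x) = -6*(x + x) = -12*x)
a(T, p) + f = -12*(-88) + 5320 = 1056 + 5320 = 6376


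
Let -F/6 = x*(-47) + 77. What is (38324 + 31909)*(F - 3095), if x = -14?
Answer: -527098665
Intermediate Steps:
F = -4410 (F = -6*(-14*(-47) + 77) = -6*(658 + 77) = -6*735 = -4410)
(38324 + 31909)*(F - 3095) = (38324 + 31909)*(-4410 - 3095) = 70233*(-7505) = -527098665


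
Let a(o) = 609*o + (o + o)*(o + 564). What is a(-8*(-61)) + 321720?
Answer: 1645664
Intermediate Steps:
a(o) = 609*o + 2*o*(564 + o) (a(o) = 609*o + (2*o)*(564 + o) = 609*o + 2*o*(564 + o))
a(-8*(-61)) + 321720 = (-8*(-61))*(1737 + 2*(-8*(-61))) + 321720 = 488*(1737 + 2*488) + 321720 = 488*(1737 + 976) + 321720 = 488*2713 + 321720 = 1323944 + 321720 = 1645664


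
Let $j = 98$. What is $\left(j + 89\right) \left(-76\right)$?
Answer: $-14212$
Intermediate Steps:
$\left(j + 89\right) \left(-76\right) = \left(98 + 89\right) \left(-76\right) = 187 \left(-76\right) = -14212$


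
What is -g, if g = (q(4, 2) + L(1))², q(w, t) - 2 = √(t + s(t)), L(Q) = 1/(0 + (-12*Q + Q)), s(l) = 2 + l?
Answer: -1167/121 - 42*√6/11 ≈ -18.997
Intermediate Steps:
L(Q) = -1/(11*Q) (L(Q) = 1/(0 - 11*Q) = 1/(-11*Q) = -1/(11*Q))
q(w, t) = 2 + √(2 + 2*t) (q(w, t) = 2 + √(t + (2 + t)) = 2 + √(2 + 2*t))
g = (21/11 + √6)² (g = ((2 + √(2 + 2*2)) - 1/11/1)² = ((2 + √(2 + 4)) - 1/11*1)² = ((2 + √6) - 1/11)² = (21/11 + √6)² ≈ 18.997)
-g = -(1167/121 + 42*√6/11) = -1167/121 - 42*√6/11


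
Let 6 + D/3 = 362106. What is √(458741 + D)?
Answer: √1545041 ≈ 1243.0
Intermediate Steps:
D = 1086300 (D = -18 + 3*362106 = -18 + 1086318 = 1086300)
√(458741 + D) = √(458741 + 1086300) = √1545041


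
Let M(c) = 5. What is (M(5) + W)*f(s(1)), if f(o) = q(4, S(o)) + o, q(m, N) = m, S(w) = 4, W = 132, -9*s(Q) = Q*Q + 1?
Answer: 4658/9 ≈ 517.56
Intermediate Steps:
s(Q) = -⅑ - Q²/9 (s(Q) = -(Q*Q + 1)/9 = -(Q² + 1)/9 = -(1 + Q²)/9 = -⅑ - Q²/9)
f(o) = 4 + o
(M(5) + W)*f(s(1)) = (5 + 132)*(4 + (-⅑ - ⅑*1²)) = 137*(4 + (-⅑ - ⅑*1)) = 137*(4 + (-⅑ - ⅑)) = 137*(4 - 2/9) = 137*(34/9) = 4658/9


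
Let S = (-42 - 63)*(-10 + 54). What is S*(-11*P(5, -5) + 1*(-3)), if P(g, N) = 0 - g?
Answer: -240240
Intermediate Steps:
P(g, N) = -g
S = -4620 (S = -105*44 = -4620)
S*(-11*P(5, -5) + 1*(-3)) = -4620*(-(-11)*5 + 1*(-3)) = -4620*(-11*(-5) - 3) = -4620*(55 - 3) = -4620*52 = -240240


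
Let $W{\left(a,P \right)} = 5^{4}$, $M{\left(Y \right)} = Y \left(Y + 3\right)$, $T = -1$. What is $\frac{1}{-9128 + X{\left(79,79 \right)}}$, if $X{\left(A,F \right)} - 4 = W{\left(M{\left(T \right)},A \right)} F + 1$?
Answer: $\frac{1}{40252} \approx 2.4843 \cdot 10^{-5}$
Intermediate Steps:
$M{\left(Y \right)} = Y \left(3 + Y\right)$
$W{\left(a,P \right)} = 625$
$X{\left(A,F \right)} = 5 + 625 F$ ($X{\left(A,F \right)} = 4 + \left(625 F + 1\right) = 4 + \left(1 + 625 F\right) = 5 + 625 F$)
$\frac{1}{-9128 + X{\left(79,79 \right)}} = \frac{1}{-9128 + \left(5 + 625 \cdot 79\right)} = \frac{1}{-9128 + \left(5 + 49375\right)} = \frac{1}{-9128 + 49380} = \frac{1}{40252}$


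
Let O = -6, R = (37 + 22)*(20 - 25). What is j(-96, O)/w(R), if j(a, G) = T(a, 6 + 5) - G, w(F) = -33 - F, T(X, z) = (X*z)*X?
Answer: 50691/131 ≈ 386.95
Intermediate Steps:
R = -295 (R = 59*(-5) = -295)
T(X, z) = z*X²
j(a, G) = -G + 11*a² (j(a, G) = (6 + 5)*a² - G = 11*a² - G = -G + 11*a²)
j(-96, O)/w(R) = (-1*(-6) + 11*(-96)²)/(-33 - 1*(-295)) = (6 + 11*9216)/(-33 + 295) = (6 + 101376)/262 = 101382*(1/262) = 50691/131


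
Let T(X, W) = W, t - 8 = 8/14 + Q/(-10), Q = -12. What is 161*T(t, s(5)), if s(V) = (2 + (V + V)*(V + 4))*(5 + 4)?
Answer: 133308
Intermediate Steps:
t = 342/35 (t = 8 + (8/14 - 12/(-10)) = 8 + (8*(1/14) - 12*(-⅒)) = 8 + (4/7 + 6/5) = 8 + 62/35 = 342/35 ≈ 9.7714)
s(V) = 18 + 18*V*(4 + V) (s(V) = (2 + (2*V)*(4 + V))*9 = (2 + 2*V*(4 + V))*9 = 18 + 18*V*(4 + V))
161*T(t, s(5)) = 161*(18 + 18*5² + 72*5) = 161*(18 + 18*25 + 360) = 161*(18 + 450 + 360) = 161*828 = 133308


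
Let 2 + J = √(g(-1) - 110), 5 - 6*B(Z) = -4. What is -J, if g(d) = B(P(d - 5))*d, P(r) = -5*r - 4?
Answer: 2 - I*√446/2 ≈ 2.0 - 10.559*I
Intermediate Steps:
P(r) = -4 - 5*r
B(Z) = 3/2 (B(Z) = ⅚ - ⅙*(-4) = ⅚ + ⅔ = 3/2)
g(d) = 3*d/2
J = -2 + I*√446/2 (J = -2 + √((3/2)*(-1) - 110) = -2 + √(-3/2 - 110) = -2 + √(-223/2) = -2 + I*√446/2 ≈ -2.0 + 10.559*I)
-J = -(-2 + I*√446/2) = 2 - I*√446/2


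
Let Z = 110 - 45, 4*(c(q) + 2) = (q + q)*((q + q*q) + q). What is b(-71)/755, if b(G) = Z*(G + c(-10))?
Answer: -6149/151 ≈ -40.722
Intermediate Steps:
c(q) = -2 + q*(q² + 2*q)/2 (c(q) = -2 + ((q + q)*((q + q*q) + q))/4 = -2 + ((2*q)*((q + q²) + q))/4 = -2 + ((2*q)*(q² + 2*q))/4 = -2 + (2*q*(q² + 2*q))/4 = -2 + q*(q² + 2*q)/2)
Z = 65
b(G) = -26130 + 65*G (b(G) = 65*(G + (-2 + (-10)² + (½)*(-10)³)) = 65*(G + (-2 + 100 + (½)*(-1000))) = 65*(G + (-2 + 100 - 500)) = 65*(G - 402) = 65*(-402 + G) = -26130 + 65*G)
b(-71)/755 = (-26130 + 65*(-71))/755 = (-26130 - 4615)*(1/755) = -30745*1/755 = -6149/151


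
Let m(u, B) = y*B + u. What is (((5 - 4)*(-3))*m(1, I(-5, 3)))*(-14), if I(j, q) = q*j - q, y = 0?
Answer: 42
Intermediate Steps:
I(j, q) = -q + j*q (I(j, q) = j*q - q = -q + j*q)
m(u, B) = u (m(u, B) = 0*B + u = 0 + u = u)
(((5 - 4)*(-3))*m(1, I(-5, 3)))*(-14) = (((5 - 4)*(-3))*1)*(-14) = ((1*(-3))*1)*(-14) = -3*1*(-14) = -3*(-14) = 42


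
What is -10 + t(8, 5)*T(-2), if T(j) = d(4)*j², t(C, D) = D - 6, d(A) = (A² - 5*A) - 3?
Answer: 18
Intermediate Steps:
d(A) = -3 + A² - 5*A
t(C, D) = -6 + D
T(j) = -7*j² (T(j) = (-3 + 4² - 5*4)*j² = (-3 + 16 - 20)*j² = -7*j²)
-10 + t(8, 5)*T(-2) = -10 + (-6 + 5)*(-7*(-2)²) = -10 - (-7)*4 = -10 - 1*(-28) = -10 + 28 = 18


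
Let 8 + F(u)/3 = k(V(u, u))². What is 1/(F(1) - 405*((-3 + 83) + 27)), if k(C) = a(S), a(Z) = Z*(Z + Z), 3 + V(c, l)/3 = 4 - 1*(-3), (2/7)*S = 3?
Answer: 4/410007 ≈ 9.7559e-6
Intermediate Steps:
S = 21/2 (S = (7/2)*3 = 21/2 ≈ 10.500)
V(c, l) = 12 (V(c, l) = -9 + 3*(4 - 1*(-3)) = -9 + 3*(4 + 3) = -9 + 3*7 = -9 + 21 = 12)
a(Z) = 2*Z² (a(Z) = Z*(2*Z) = 2*Z²)
k(C) = 441/2 (k(C) = 2*(21/2)² = 2*(441/4) = 441/2)
F(u) = 583347/4 (F(u) = -24 + 3*(441/2)² = -24 + 3*(194481/4) = -24 + 583443/4 = 583347/4)
1/(F(1) - 405*((-3 + 83) + 27)) = 1/(583347/4 - 405*((-3 + 83) + 27)) = 1/(583347/4 - 405*(80 + 27)) = 1/(583347/4 - 405*107) = 1/(583347/4 - 43335) = 1/(410007/4) = 4/410007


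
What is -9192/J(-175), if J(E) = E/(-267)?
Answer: -2454264/175 ≈ -14024.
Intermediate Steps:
J(E) = -E/267 (J(E) = E*(-1/267) = -E/267)
-9192/J(-175) = -9192/((-1/267*(-175))) = -9192/175/267 = -9192*267/175 = -2454264/175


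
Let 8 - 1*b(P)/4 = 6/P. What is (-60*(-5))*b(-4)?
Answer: 11400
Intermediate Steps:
b(P) = 32 - 24/P
(-60*(-5))*b(-4) = (-60*(-5))*(32 - 24/(-4)) = 300*(32 - 24*(-1/4)) = 300*(32 + 6) = 300*38 = 11400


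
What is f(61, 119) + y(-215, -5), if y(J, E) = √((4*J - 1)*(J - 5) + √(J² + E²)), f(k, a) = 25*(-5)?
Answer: -125 + √(189420 + 25*√74) ≈ 310.47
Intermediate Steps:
f(k, a) = -125
y(J, E) = √(√(E² + J²) + (-1 + 4*J)*(-5 + J)) (y(J, E) = √((-1 + 4*J)*(-5 + J) + √(E² + J²)) = √(√(E² + J²) + (-1 + 4*J)*(-5 + J)))
f(61, 119) + y(-215, -5) = -125 + √(5 + √((-5)² + (-215)²) - 21*(-215) + 4*(-215)²) = -125 + √(5 + √(25 + 46225) + 4515 + 4*46225) = -125 + √(5 + √46250 + 4515 + 184900) = -125 + √(5 + 25*√74 + 4515 + 184900) = -125 + √(189420 + 25*√74)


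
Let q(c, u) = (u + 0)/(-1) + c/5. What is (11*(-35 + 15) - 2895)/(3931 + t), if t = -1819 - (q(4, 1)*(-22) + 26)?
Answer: -15575/10408 ≈ -1.4964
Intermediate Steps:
q(c, u) = -u + c/5 (q(c, u) = u*(-1) + c*(⅕) = -u + c/5)
t = -9247/5 (t = -1819 - ((-1*1 + (⅕)*4)*(-22) + 26) = -1819 - ((-1 + ⅘)*(-22) + 26) = -1819 - (-⅕*(-22) + 26) = -1819 - (22/5 + 26) = -1819 - 1*152/5 = -1819 - 152/5 = -9247/5 ≈ -1849.4)
(11*(-35 + 15) - 2895)/(3931 + t) = (11*(-35 + 15) - 2895)/(3931 - 9247/5) = (11*(-20) - 2895)/(10408/5) = (-220 - 2895)*(5/10408) = -3115*5/10408 = -15575/10408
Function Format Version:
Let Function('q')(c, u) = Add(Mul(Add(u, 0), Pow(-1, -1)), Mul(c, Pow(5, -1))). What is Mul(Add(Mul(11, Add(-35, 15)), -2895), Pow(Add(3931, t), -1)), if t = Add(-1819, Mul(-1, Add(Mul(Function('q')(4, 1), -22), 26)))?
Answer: Rational(-15575, 10408) ≈ -1.4964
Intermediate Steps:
Function('q')(c, u) = Add(Mul(-1, u), Mul(Rational(1, 5), c)) (Function('q')(c, u) = Add(Mul(u, -1), Mul(c, Rational(1, 5))) = Add(Mul(-1, u), Mul(Rational(1, 5), c)))
t = Rational(-9247, 5) (t = Add(-1819, Mul(-1, Add(Mul(Add(Mul(-1, 1), Mul(Rational(1, 5), 4)), -22), 26))) = Add(-1819, Mul(-1, Add(Mul(Add(-1, Rational(4, 5)), -22), 26))) = Add(-1819, Mul(-1, Add(Mul(Rational(-1, 5), -22), 26))) = Add(-1819, Mul(-1, Add(Rational(22, 5), 26))) = Add(-1819, Mul(-1, Rational(152, 5))) = Add(-1819, Rational(-152, 5)) = Rational(-9247, 5) ≈ -1849.4)
Mul(Add(Mul(11, Add(-35, 15)), -2895), Pow(Add(3931, t), -1)) = Mul(Add(Mul(11, Add(-35, 15)), -2895), Pow(Add(3931, Rational(-9247, 5)), -1)) = Mul(Add(Mul(11, -20), -2895), Pow(Rational(10408, 5), -1)) = Mul(Add(-220, -2895), Rational(5, 10408)) = Mul(-3115, Rational(5, 10408)) = Rational(-15575, 10408)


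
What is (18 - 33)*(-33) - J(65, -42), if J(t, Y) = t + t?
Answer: 365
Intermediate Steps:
J(t, Y) = 2*t
(18 - 33)*(-33) - J(65, -42) = (18 - 33)*(-33) - 2*65 = -15*(-33) - 1*130 = 495 - 130 = 365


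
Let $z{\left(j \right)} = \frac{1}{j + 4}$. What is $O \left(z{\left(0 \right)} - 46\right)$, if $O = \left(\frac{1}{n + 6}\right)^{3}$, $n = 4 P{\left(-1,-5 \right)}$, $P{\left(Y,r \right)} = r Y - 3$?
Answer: $- \frac{183}{10976} \approx -0.016673$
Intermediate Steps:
$P{\left(Y,r \right)} = -3 + Y r$ ($P{\left(Y,r \right)} = Y r - 3 = -3 + Y r$)
$n = 8$ ($n = 4 \left(-3 - -5\right) = 4 \left(-3 + 5\right) = 4 \cdot 2 = 8$)
$z{\left(j \right)} = \frac{1}{4 + j}$
$O = \frac{1}{2744}$ ($O = \left(\frac{1}{8 + 6}\right)^{3} = \left(\frac{1}{14}\right)^{3} = \frac{1}{2744} \approx 0.00036443$)
$O \left(z{\left(0 \right)} - 46\right) = \frac{\frac{1}{4 + 0} - 46}{2744} = \frac{\frac{1}{4} - 46}{2744} = \frac{1}{2744} \left(- \frac{183}{4}\right) = - \frac{183}{10976}$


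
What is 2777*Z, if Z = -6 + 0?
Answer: -16662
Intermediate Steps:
Z = -6
2777*Z = 2777*(-6) = -16662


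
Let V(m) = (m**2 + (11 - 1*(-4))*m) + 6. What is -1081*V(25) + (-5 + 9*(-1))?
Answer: -1087500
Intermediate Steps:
V(m) = 6 + m**2 + 15*m (V(m) = (m**2 + (11 + 4)*m) + 6 = (m**2 + 15*m) + 6 = 6 + m**2 + 15*m)
-1081*V(25) + (-5 + 9*(-1)) = -1081*(6 + 25**2 + 15*25) + (-5 + 9*(-1)) = -1081*(6 + 625 + 375) + (-5 - 9) = -1081*1006 - 14 = -1087486 - 14 = -1087500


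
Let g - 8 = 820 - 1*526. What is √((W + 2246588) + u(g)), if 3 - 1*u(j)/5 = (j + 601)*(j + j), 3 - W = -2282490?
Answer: 2*√450509 ≈ 1342.4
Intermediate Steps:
W = 2282493 (W = 3 - 1*(-2282490) = 3 + 2282490 = 2282493)
g = 302 (g = 8 + (820 - 1*526) = 8 + (820 - 526) = 8 + 294 = 302)
u(j) = 15 - 10*j*(601 + j) (u(j) = 15 - 5*(j + 601)*(j + j) = 15 - 5*(601 + j)*2*j = 15 - 10*j*(601 + j))
√((W + 2246588) + u(g)) = √((2282493 + 2246588) + (15 - 6010*302 - 10*302²)) = √(4529081 + (15 - 1815020 - 10*91204)) = √(4529081 + (15 - 1815020 - 912040)) = √(4529081 - 2727045) = √1802036 = 2*√450509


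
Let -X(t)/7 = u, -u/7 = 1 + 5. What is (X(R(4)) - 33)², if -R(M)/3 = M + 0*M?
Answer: 68121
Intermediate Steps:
R(M) = -3*M (R(M) = -3*(M + 0*M) = -3*(M + 0) = -3*M)
u = -42 (u = -7*(1 + 5) = -7*6 = -42)
X(t) = 294 (X(t) = -7*(-42) = 294)
(X(R(4)) - 33)² = (294 - 33)² = 261² = 68121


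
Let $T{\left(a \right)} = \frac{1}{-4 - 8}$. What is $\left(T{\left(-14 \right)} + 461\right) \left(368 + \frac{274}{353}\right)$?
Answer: $\frac{360007259}{2118} \approx 1.6998 \cdot 10^{5}$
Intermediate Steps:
$T{\left(a \right)} = - \frac{1}{12}$ ($T{\left(a \right)} = \frac{1}{-12} = - \frac{1}{12}$)
$\left(T{\left(-14 \right)} + 461\right) \left(368 + \frac{274}{353}\right) = \left(- \frac{1}{12} + 461\right) \left(368 + \frac{274}{353}\right) = \frac{5531 \left(368 + 274 \cdot \frac{1}{353}\right)}{12} = \frac{5531 \left(368 + \frac{274}{353}\right)}{12} = \frac{5531}{12} \cdot \frac{130178}{353} = \frac{360007259}{2118}$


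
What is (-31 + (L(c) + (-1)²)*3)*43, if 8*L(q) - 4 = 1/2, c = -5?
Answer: -18103/16 ≈ -1131.4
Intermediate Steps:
L(q) = 9/16 (L(q) = ½ + (⅛)/2 = ½ + (⅛)*(½) = ½ + 1/16 = 9/16)
(-31 + (L(c) + (-1)²)*3)*43 = (-31 + (9/16 + (-1)²)*3)*43 = (-31 + (9/16 + 1)*3)*43 = (-31 + (25/16)*3)*43 = (-31 + 75/16)*43 = -421/16*43 = -18103/16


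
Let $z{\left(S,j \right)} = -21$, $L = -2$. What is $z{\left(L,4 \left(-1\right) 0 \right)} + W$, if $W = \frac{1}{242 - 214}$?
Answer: $- \frac{587}{28} \approx -20.964$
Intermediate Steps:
$W = \frac{1}{28} \approx 0.035714$
$z{\left(L,4 \left(-1\right) 0 \right)} + W = -21 + \frac{1}{28} = - \frac{587}{28}$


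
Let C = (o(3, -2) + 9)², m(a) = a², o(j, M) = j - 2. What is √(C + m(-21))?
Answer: √541 ≈ 23.259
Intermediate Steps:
o(j, M) = -2 + j
C = 100 (C = ((-2 + 3) + 9)² = (1 + 9)² = 10² = 100)
√(C + m(-21)) = √(100 + (-21)²) = √(100 + 441) = √541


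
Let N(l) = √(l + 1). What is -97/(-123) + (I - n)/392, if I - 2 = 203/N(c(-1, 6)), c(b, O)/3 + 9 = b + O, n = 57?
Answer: 31259/48216 - 29*I*√11/616 ≈ 0.64831 - 0.15614*I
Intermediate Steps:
c(b, O) = -27 + 3*O + 3*b (c(b, O) = -27 + 3*(b + O) = -27 + 3*(O + b) = -27 + (3*O + 3*b) = -27 + 3*O + 3*b)
N(l) = √(1 + l)
I = 2 - 203*I*√11/11 (I = 2 + 203/(√(1 + (-27 + 3*6 + 3*(-1)))) = 2 + 203/(√(1 + (-27 + 18 - 3))) = 2 + 203/(√(1 - 12)) = 2 + 203/(√(-11)) = 2 + 203/((I*√11)) = 2 + 203*(-I*√11/11) = 2 - 203*I*√11/11 ≈ 2.0 - 61.207*I)
-97/(-123) + (I - n)/392 = -97/(-123) + ((2 - 203*I*√11/11) - 1*57)/392 = -97*(-1/123) + ((2 - 203*I*√11/11) - 57)*(1/392) = 97/123 + (-55 - 203*I*√11/11)*(1/392) = 97/123 + (-55/392 - 29*I*√11/616) = 31259/48216 - 29*I*√11/616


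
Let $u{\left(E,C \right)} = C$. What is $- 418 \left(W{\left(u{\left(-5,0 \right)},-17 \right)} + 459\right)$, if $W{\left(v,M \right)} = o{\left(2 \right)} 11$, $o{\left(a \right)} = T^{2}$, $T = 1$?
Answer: $-196460$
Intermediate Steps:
$o{\left(a \right)} = 1$ ($o{\left(a \right)} = 1^{2} = 1$)
$W{\left(v,M \right)} = 11$ ($W{\left(v,M \right)} = 1 \cdot 11 = 11$)
$- 418 \left(W{\left(u{\left(-5,0 \right)},-17 \right)} + 459\right) = - 418 \left(11 + 459\right) = \left(-418\right) 470 = -196460$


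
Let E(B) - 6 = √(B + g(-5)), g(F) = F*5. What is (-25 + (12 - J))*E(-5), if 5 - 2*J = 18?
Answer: -39 - 13*I*√30/2 ≈ -39.0 - 35.602*I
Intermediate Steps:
g(F) = 5*F
J = -13/2 (J = 5/2 - ½*18 = 5/2 - 9 = -13/2 ≈ -6.5000)
E(B) = 6 + √(-25 + B) (E(B) = 6 + √(B + 5*(-5)) = 6 + √(B - 25) = 6 + √(-25 + B))
(-25 + (12 - J))*E(-5) = (-25 + (12 - 1*(-13/2)))*(6 + √(-25 - 5)) = (-25 + (12 + 13/2))*(6 + √(-30)) = (-25 + 37/2)*(6 + I*√30) = -13*(6 + I*√30)/2 = -39 - 13*I*√30/2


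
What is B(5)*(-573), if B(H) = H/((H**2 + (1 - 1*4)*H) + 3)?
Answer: -2865/13 ≈ -220.38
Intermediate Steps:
B(H) = H/(3 + H**2 - 3*H) (B(H) = H/((H**2 + (1 - 4)*H) + 3) = H/((H**2 - 3*H) + 3) = H/(3 + H**2 - 3*H))
B(5)*(-573) = (5/(3 + 5**2 - 3*5))*(-573) = (5/(3 + 25 - 15))*(-573) = (5/13)*(-573) = -2865/13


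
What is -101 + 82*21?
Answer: 1621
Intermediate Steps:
-101 + 82*21 = -101 + 1722 = 1621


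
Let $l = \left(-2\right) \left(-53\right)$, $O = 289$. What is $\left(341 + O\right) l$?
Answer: $66780$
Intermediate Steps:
$l = 106$
$\left(341 + O\right) l = \left(341 + 289\right) 106 = 630 \cdot 106 = 66780$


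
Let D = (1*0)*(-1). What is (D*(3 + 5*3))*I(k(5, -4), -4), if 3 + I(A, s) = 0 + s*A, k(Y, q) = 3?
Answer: 0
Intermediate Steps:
D = 0 (D = 0*(-1) = 0)
I(A, s) = -3 + A*s (I(A, s) = -3 + (0 + s*A) = -3 + (0 + A*s) = -3 + A*s)
(D*(3 + 5*3))*I(k(5, -4), -4) = (0*(3 + 5*3))*(-3 + 3*(-4)) = (0*(3 + 15))*(-3 - 12) = (0*18)*(-15) = 0*(-15) = 0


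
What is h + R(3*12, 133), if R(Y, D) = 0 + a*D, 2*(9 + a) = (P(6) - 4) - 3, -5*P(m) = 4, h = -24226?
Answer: -259417/10 ≈ -25942.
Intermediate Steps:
P(m) = -4/5 (P(m) = -1/5*4 = -4/5)
a = -129/10 (a = -9 + ((-4/5 - 4) - 3)/2 = -9 + (-24/5 - 3)/2 = -9 + (1/2)*(-39/5) = -9 - 39/10 = -129/10 ≈ -12.900)
R(Y, D) = -129*D/10 (R(Y, D) = 0 - 129*D/10 = -129*D/10)
h + R(3*12, 133) = -24226 - 129/10*133 = -24226 - 17157/10 = -259417/10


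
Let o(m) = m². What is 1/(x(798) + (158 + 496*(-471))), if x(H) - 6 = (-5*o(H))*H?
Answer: -1/2541081412 ≈ -3.9353e-10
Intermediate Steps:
x(H) = 6 - 5*H³ (x(H) = 6 + (-5*H²)*H = 6 - 5*H³)
1/(x(798) + (158 + 496*(-471))) = 1/((6 - 5*798³) + (158 + 496*(-471))) = 1/((6 - 5*508169592) + (158 - 233616)) = 1/((6 - 2540847960) - 233458) = 1/(-2540847954 - 233458) = 1/(-2541081412) = -1/2541081412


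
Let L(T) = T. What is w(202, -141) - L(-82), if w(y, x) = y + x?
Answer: 143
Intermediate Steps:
w(y, x) = x + y
w(202, -141) - L(-82) = (-141 + 202) - 1*(-82) = 61 + 82 = 143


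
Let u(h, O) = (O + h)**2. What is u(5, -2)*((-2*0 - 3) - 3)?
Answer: -54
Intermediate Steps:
u(5, -2)*((-2*0 - 3) - 3) = (-2 + 5)**2*((-2*0 - 3) - 3) = 3**2*((0 - 3) - 3) = 9*(-3 - 3) = 9*(-6) = -54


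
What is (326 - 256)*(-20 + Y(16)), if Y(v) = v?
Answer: -280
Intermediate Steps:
(326 - 256)*(-20 + Y(16)) = (326 - 256)*(-20 + 16) = 70*(-4) = -280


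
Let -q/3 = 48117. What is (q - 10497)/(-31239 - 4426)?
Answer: 154848/35665 ≈ 4.3417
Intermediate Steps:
q = -144351 (q = -3*48117 = -144351)
(q - 10497)/(-31239 - 4426) = (-144351 - 10497)/(-31239 - 4426) = -154848/(-35665) = -154848*(-1/35665) = 154848/35665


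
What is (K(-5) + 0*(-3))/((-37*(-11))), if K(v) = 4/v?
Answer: -4/2035 ≈ -0.0019656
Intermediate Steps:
(K(-5) + 0*(-3))/((-37*(-11))) = (4/(-5) + 0*(-3))/((-37*(-11))) = (4*(-⅕) + 0)/407 = (-⅘ + 0)*(1/407) = -⅘*1/407 = -4/2035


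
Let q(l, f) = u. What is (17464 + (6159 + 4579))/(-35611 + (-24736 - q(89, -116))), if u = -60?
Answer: -28202/60287 ≈ -0.46780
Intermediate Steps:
q(l, f) = -60
(17464 + (6159 + 4579))/(-35611 + (-24736 - q(89, -116))) = (17464 + (6159 + 4579))/(-35611 + (-24736 - 1*(-60))) = (17464 + 10738)/(-35611 + (-24736 + 60)) = 28202/(-35611 - 24676) = 28202/(-60287) = 28202*(-1/60287) = -28202/60287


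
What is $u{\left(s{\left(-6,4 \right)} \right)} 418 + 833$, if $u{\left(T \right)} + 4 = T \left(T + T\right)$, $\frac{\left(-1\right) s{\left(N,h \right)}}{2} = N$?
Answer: $119545$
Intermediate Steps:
$s{\left(N,h \right)} = - 2 N$
$u{\left(T \right)} = -4 + 2 T^{2}$ ($u{\left(T \right)} = -4 + T \left(T + T\right) = -4 + T 2 T = -4 + 2 T^{2}$)
$u{\left(s{\left(-6,4 \right)} \right)} 418 + 833 = \left(-4 + 2 \left(\left(-2\right) \left(-6\right)\right)^{2}\right) 418 + 833 = \left(-4 + 2 \cdot 12^{2}\right) 418 + 833 = \left(-4 + 2 \cdot 144\right) 418 + 833 = \left(-4 + 288\right) 418 + 833 = 284 \cdot 418 + 833 = 118712 + 833 = 119545$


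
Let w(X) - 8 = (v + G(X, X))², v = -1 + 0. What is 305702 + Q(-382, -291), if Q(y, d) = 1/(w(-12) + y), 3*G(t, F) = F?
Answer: 106689997/349 ≈ 3.0570e+5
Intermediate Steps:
v = -1
G(t, F) = F/3
w(X) = 8 + (-1 + X/3)²
Q(y, d) = 1/(33 + y) (Q(y, d) = 1/((8 + (-3 - 12)²/9) + y) = 1/((8 + (⅑)*(-15)²) + y) = 1/((8 + (⅑)*225) + y) = 1/((8 + 25) + y) = 1/(33 + y))
305702 + Q(-382, -291) = 305702 + 1/(33 - 382) = 305702 + 1/(-349) = 305702 - 1/349 = 106689997/349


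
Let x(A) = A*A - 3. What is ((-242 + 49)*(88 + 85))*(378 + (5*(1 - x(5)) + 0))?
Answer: -9115197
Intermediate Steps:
x(A) = -3 + A² (x(A) = A² - 3 = -3 + A²)
((-242 + 49)*(88 + 85))*(378 + (5*(1 - x(5)) + 0)) = ((-242 + 49)*(88 + 85))*(378 + (5*(1 - (-3 + 5²)) + 0)) = (-193*173)*(378 + (5*(1 - (-3 + 25)) + 0)) = -33389*(378 + (5*(1 - 1*22) + 0)) = -33389*(378 + (5*(1 - 22) + 0)) = -33389*(378 + (5*(-21) + 0)) = -33389*(378 + (-105 + 0)) = -33389*(378 - 105) = -33389*273 = -9115197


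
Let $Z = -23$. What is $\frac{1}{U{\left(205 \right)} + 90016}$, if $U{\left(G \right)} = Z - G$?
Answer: $\frac{1}{89788} \approx 1.1137 \cdot 10^{-5}$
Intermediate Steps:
$U{\left(G \right)} = -23 - G$
$\frac{1}{U{\left(205 \right)} + 90016} = \frac{1}{\left(-23 - 205\right) + 90016} = \frac{1}{-228 + 90016} = \frac{1}{89788}$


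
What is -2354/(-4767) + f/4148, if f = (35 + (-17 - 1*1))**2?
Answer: 655415/1163148 ≈ 0.56348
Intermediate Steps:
f = 289 (f = (35 + (-17 - 1))**2 = (35 - 18)**2 = 17**2 = 289)
-2354/(-4767) + f/4148 = -2354/(-4767) + 289/4148 = -2354*(-1/4767) + 289*(1/4148) = 2354/4767 + 17/244 = 655415/1163148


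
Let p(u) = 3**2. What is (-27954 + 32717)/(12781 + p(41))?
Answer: 4763/12790 ≈ 0.37240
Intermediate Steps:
p(u) = 9
(-27954 + 32717)/(12781 + p(41)) = (-27954 + 32717)/(12781 + 9) = 4763/12790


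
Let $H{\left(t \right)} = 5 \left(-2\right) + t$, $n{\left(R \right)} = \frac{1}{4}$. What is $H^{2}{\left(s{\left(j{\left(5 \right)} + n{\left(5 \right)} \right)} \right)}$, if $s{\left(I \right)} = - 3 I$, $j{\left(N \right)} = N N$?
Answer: $\frac{117649}{16} \approx 7353.1$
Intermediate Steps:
$j{\left(N \right)} = N^{2}$
$n{\left(R \right)} = \frac{1}{4}$
$H{\left(t \right)} = -10 + t$
$H^{2}{\left(s{\left(j{\left(5 \right)} + n{\left(5 \right)} \right)} \right)} = \left(-10 - 3 \left(5^{2} + \frac{1}{4}\right)\right)^{2} = \left(-10 - 3 \left(25 + \frac{1}{4}\right)\right)^{2} = \left(-10 - \frac{303}{4}\right)^{2} = \left(- \frac{343}{4}\right)^{2} = \frac{117649}{16}$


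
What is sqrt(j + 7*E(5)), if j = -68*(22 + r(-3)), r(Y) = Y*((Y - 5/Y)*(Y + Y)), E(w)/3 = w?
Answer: sqrt(241) ≈ 15.524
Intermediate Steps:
E(w) = 3*w
r(Y) = 2*Y**2*(Y - 5/Y) (r(Y) = Y*((Y - 5/Y)*(2*Y)) = Y*(2*Y*(Y - 5/Y)) = 2*Y**2*(Y - 5/Y))
j = 136 (j = -68*(22 + 2*(-3)*(-5 + (-3)**2)) = -68*(22 + 2*(-3)*(-5 + 9)) = -68*(22 + 2*(-3)*4) = -68*(22 - 24) = -68*(-2) = 136)
sqrt(j + 7*E(5)) = sqrt(136 + 7*(3*5)) = sqrt(136 + 7*15) = sqrt(136 + 105) = sqrt(241)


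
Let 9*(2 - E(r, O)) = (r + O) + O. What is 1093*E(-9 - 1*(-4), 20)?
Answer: -18581/9 ≈ -2064.6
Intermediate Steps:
E(r, O) = 2 - 2*O/9 - r/9 (E(r, O) = 2 - ((r + O) + O)/9 = 2 - ((O + r) + O)/9 = 2 - (r + 2*O)/9 = 2 + (-2*O/9 - r/9) = 2 - 2*O/9 - r/9)
1093*E(-9 - 1*(-4), 20) = 1093*(2 - 2/9*20 - (-9 - 1*(-4))/9) = 1093*(2 - 40/9 - (-9 + 4)/9) = 1093*(2 - 40/9 - ⅑*(-5)) = 1093*(2 - 40/9 + 5/9) = 1093*(-17/9) = -18581/9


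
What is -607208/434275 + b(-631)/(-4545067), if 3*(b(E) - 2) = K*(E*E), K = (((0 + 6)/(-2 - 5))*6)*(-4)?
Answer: -27618359057602/13816662799975 ≈ -1.9989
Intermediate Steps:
K = 144/7 (K = ((6/(-7))*6)*(-4) = ((6*(-1/7))*6)*(-4) = -6/7*6*(-4) = -36/7*(-4) = 144/7 ≈ 20.571)
b(E) = 2 + 48*E**2/7 (b(E) = 2 + (144*(E*E)/7)/3 = 2 + (144*E**2/7)/3 = 2 + 48*E**2/7)
-607208/434275 + b(-631)/(-4545067) = -607208/434275 + (2 + (48/7)*(-631)**2)/(-4545067) = -607208*1/434275 + (2 + (48/7)*398161)*(-1/4545067) = -607208/434275 + (2 + 19111728/7)*(-1/4545067) = -607208/434275 + (19111742/7)*(-1/4545067) = -607208/434275 - 19111742/31815469 = -27618359057602/13816662799975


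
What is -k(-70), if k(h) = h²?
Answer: -4900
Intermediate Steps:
-k(-70) = -1*(-70)² = -1*4900 = -4900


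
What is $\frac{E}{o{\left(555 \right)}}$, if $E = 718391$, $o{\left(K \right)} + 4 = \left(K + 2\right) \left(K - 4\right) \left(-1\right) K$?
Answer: $- \frac{718391}{170333389} \approx -0.0042176$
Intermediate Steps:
$o{\left(K \right)} = -4 - K \left(-4 + K\right) \left(2 + K\right)$ ($o{\left(K \right)} = -4 + \left(K + 2\right) \left(K - 4\right) \left(-1\right) K = -4 + \left(2 + K\right) \left(-4 + K\right) \left(-1\right) K = -4 + \left(-4 + K\right) \left(2 + K\right) \left(-1\right) K = -4 + - \left(-4 + K\right) \left(2 + K\right) K = -4 - K \left(-4 + K\right) \left(2 + K\right)$)
$\frac{E}{o{\left(555 \right)}} = \frac{718391}{-4 - 555^{3} + 2 \cdot 555^{2} + 8 \cdot 555} = \frac{718391}{-4 - 170953875 + 2 \cdot 308025 + 4440} = \frac{718391}{-4 - 170953875 + 616050 + 4440} = \frac{718391}{-170333389} = 718391 \left(- \frac{1}{170333389}\right) = - \frac{718391}{170333389}$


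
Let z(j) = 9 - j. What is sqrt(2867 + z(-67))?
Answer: 3*sqrt(327) ≈ 54.249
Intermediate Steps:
sqrt(2867 + z(-67)) = sqrt(2867 + (9 - 1*(-67))) = sqrt(2867 + (9 + 67)) = sqrt(2867 + 76) = sqrt(2943) = 3*sqrt(327)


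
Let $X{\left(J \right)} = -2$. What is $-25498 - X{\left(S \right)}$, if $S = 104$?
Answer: $-25496$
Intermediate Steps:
$-25498 - X{\left(S \right)} = -25498 - -2 = -25498 + 2 = -25496$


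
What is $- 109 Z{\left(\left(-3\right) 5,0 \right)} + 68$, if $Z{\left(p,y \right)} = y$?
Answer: $68$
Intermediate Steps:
$- 109 Z{\left(\left(-3\right) 5,0 \right)} + 68 = \left(-109\right) 0 + 68 = 0 + 68 = 68$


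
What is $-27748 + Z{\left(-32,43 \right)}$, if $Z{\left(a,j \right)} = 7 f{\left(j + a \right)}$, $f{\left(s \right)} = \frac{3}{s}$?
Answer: $- \frac{305207}{11} \approx -27746.0$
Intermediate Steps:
$Z{\left(a,j \right)} = \frac{21}{a + j}$ ($Z{\left(a,j \right)} = 7 \frac{3}{j + a} = 7 \frac{3}{a + j} = \frac{21}{a + j}$)
$-27748 + Z{\left(-32,43 \right)} = -27748 + \frac{21}{-32 + 43} = -27748 + \frac{21}{11} = - \frac{305207}{11}$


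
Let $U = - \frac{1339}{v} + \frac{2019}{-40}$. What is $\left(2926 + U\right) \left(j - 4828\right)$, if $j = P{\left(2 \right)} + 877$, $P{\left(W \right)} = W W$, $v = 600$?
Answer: $- \frac{850566659}{75} \approx -1.1341 \cdot 10^{7}$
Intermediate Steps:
$P{\left(W \right)} = W^{2}$
$U = - \frac{3953}{75}$ ($U = - \frac{1339}{600} + \frac{2019}{-40} = \left(-1339\right) \frac{1}{600} + 2019 \left(- \frac{1}{40}\right) = - \frac{1339}{600} - \frac{2019}{40} = - \frac{3953}{75} \approx -52.707$)
$j = 881$ ($j = 2^{2} + 877 = 4 + 877 = 881$)
$\left(2926 + U\right) \left(j - 4828\right) = \left(2926 - \frac{3953}{75}\right) \left(881 - 4828\right) = \frac{215497}{75} \left(-3947\right) = - \frac{850566659}{75}$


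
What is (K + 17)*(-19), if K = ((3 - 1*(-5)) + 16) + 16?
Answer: -1083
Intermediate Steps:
K = 40 (K = ((3 + 5) + 16) + 16 = (8 + 16) + 16 = 24 + 16 = 40)
(K + 17)*(-19) = (40 + 17)*(-19) = 57*(-19) = -1083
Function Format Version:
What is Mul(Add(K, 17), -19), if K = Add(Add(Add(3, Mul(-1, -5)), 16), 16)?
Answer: -1083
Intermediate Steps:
K = 40 (K = Add(Add(Add(3, 5), 16), 16) = Add(Add(8, 16), 16) = Add(24, 16) = 40)
Mul(Add(K, 17), -19) = Mul(Add(40, 17), -19) = Mul(57, -19) = -1083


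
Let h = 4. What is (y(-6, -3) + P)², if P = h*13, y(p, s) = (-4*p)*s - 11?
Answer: 961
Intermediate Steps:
y(p, s) = -11 - 4*p*s (y(p, s) = -4*p*s - 11 = -11 - 4*p*s)
P = 52 (P = 4*13 = 52)
(y(-6, -3) + P)² = ((-11 - 4*(-6)*(-3)) + 52)² = ((-11 - 72) + 52)² = (-83 + 52)² = (-31)² = 961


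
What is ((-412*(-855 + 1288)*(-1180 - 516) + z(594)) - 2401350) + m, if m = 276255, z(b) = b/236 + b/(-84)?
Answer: 124079455292/413 ≈ 3.0043e+8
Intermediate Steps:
z(b) = -19*b/2478 (z(b) = b*(1/236) + b*(-1/84) = b/236 - b/84 = -19*b/2478)
((-412*(-855 + 1288)*(-1180 - 516) + z(594)) - 2401350) + m = ((-412*(-855 + 1288)*(-1180 - 516) - 19/2478*594) - 2401350) + 276255 = ((-178396*(-1696) - 1881/413) - 2401350) + 276255 = ((-412*(-734368) - 1881/413) - 2401350) + 276255 = ((302559616 - 1881/413) - 2401350) + 276255 = (124957119527/413 - 2401350) + 276255 = 123965361977/413 + 276255 = 124079455292/413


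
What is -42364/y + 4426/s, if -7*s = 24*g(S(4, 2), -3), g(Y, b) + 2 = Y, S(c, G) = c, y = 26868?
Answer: -34769077/53736 ≈ -647.04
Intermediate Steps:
g(Y, b) = -2 + Y
s = -48/7 (s = -24*(-2 + 4)/7 = -24*2/7 = -1/7*48 = -48/7 ≈ -6.8571)
-42364/y + 4426/s = -42364/26868 + 4426/(-48/7) = -42364*1/26868 + 4426*(-7/48) = -10591/6717 - 15491/24 = -34769077/53736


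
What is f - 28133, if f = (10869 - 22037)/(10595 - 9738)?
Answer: -24121149/857 ≈ -28146.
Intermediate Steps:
f = -11168/857 ≈ -13.032
f - 28133 = -11168/857 - 28133 = -24121149/857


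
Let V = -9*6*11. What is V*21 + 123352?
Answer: 110878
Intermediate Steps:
V = -594 (V = -54*11 = -594)
V*21 + 123352 = -594*21 + 123352 = -12474 + 123352 = 110878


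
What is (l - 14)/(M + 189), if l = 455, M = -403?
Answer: -441/214 ≈ -2.0607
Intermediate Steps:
(l - 14)/(M + 189) = (455 - 14)/(-403 + 189) = 441/(-214) = 441*(-1/214) = -441/214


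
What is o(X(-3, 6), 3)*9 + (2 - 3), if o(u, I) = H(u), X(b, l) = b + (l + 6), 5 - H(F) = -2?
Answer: 62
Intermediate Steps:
H(F) = 7 (H(F) = 5 - 1*(-2) = 5 + 2 = 7)
X(b, l) = 6 + b + l (X(b, l) = b + (6 + l) = 6 + b + l)
o(u, I) = 7
o(X(-3, 6), 3)*9 + (2 - 3) = 7*9 + (2 - 3) = 63 - 1 = 62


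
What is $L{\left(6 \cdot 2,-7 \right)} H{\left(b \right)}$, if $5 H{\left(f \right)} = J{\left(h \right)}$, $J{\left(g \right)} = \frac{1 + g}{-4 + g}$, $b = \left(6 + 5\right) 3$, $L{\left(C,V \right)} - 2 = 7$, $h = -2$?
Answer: $\frac{3}{10} \approx 0.3$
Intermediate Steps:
$L{\left(C,V \right)} = 9$ ($L{\left(C,V \right)} = 2 + 7 = 9$)
$b = 33$ ($b = 11 \cdot 3 = 33$)
$J{\left(g \right)} = \frac{1 + g}{-4 + g}$
$H{\left(f \right)} = \frac{1}{30}$ ($H{\left(f \right)} = \frac{\frac{1}{-4 - 2} \left(1 - 2\right)}{5} = \frac{\frac{1}{-6} \left(-1\right)}{5} = \frac{\left(- \frac{1}{6}\right) \left(-1\right)}{5} = \frac{1}{5} \cdot \frac{1}{6} = \frac{1}{30}$)
$L{\left(6 \cdot 2,-7 \right)} H{\left(b \right)} = 9 \cdot \frac{1}{30} = \frac{3}{10}$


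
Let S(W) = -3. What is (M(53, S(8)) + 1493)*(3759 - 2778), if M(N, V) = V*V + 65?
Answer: 1537227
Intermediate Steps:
M(N, V) = 65 + V**2 (M(N, V) = V**2 + 65 = 65 + V**2)
(M(53, S(8)) + 1493)*(3759 - 2778) = ((65 + (-3)**2) + 1493)*(3759 - 2778) = ((65 + 9) + 1493)*981 = (74 + 1493)*981 = 1567*981 = 1537227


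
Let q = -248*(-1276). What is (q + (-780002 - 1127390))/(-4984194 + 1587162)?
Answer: 198868/424629 ≈ 0.46833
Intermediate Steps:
q = 316448
(q + (-780002 - 1127390))/(-4984194 + 1587162) = (316448 + (-780002 - 1127390))/(-4984194 + 1587162) = (316448 - 1907392)/(-3397032) = -1590944*(-1/3397032) = 198868/424629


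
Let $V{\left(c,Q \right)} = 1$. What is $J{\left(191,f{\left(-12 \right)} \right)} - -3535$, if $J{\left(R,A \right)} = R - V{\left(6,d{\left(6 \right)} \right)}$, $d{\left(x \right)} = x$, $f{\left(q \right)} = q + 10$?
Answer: $3725$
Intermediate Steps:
$f{\left(q \right)} = 10 + q$
$J{\left(R,A \right)} = -1 + R$ ($J{\left(R,A \right)} = R - 1 = -1 + R$)
$J{\left(191,f{\left(-12 \right)} \right)} - -3535 = \left(-1 + 191\right) - -3535 = 190 + 3535 = 3725$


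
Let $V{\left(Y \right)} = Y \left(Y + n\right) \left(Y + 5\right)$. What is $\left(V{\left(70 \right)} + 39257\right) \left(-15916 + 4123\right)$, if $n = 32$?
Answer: $-6778109301$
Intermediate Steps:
$V{\left(Y \right)} = Y \left(5 + Y\right) \left(32 + Y\right)$ ($V{\left(Y \right)} = Y \left(Y + 32\right) \left(Y + 5\right) = Y \left(32 + Y\right) \left(5 + Y\right) = Y \left(5 + Y\right) \left(32 + Y\right)$)
$\left(V{\left(70 \right)} + 39257\right) \left(-15916 + 4123\right) = \left(70 \left(160 + 70^{2} + 37 \cdot 70\right) + 39257\right) \left(-15916 + 4123\right) = \left(70 \left(160 + 4900 + 2590\right) + 39257\right) \left(-11793\right) = \left(70 \cdot 7650 + 39257\right) \left(-11793\right) = \left(535500 + 39257\right) \left(-11793\right) = 574757 \left(-11793\right) = -6778109301$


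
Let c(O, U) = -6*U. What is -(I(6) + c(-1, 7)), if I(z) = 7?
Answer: 35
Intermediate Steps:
-(I(6) + c(-1, 7)) = -(7 - 6*7) = -(7 - 42) = -1*(-35) = 35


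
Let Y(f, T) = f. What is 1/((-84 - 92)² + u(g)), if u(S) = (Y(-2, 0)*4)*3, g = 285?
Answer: 1/30952 ≈ 3.2308e-5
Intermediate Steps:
u(S) = -24 (u(S) = -2*4*3 = -8*3 = -24)
1/((-84 - 92)² + u(g)) = 1/((-84 - 92)² - 24) = 1/((-176)² - 24) = 1/(30976 - 24) = 1/30952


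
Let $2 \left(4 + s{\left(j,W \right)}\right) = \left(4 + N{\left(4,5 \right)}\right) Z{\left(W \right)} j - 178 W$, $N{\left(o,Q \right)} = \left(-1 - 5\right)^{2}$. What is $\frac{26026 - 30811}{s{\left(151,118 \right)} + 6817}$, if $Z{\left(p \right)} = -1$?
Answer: $\frac{4785}{6709} \approx 0.71322$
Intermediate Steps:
$N{\left(o,Q \right)} = 36$ ($N{\left(o,Q \right)} = \left(-6\right)^{2} = 36$)
$s{\left(j,W \right)} = -4 - 89 W - 20 j$ ($s{\left(j,W \right)} = -4 + \frac{\left(4 + 36\right) \left(-1\right) j - 178 W}{2} = -4 + \frac{40 \left(-1\right) j - 178 W}{2} = -4 + \frac{- 40 j - 178 W}{2} = -4 + \frac{- 178 W - 40 j}{2} = -4 - \left(20 j + 89 W\right) = -4 - 89 W - 20 j$)
$\frac{26026 - 30811}{s{\left(151,118 \right)} + 6817} = \frac{26026 - 30811}{\left(-4 - 10502 - 3020\right) + 6817} = - \frac{4785}{\left(-4 - 10502 - 3020\right) + 6817} = - \frac{4785}{-13526 + 6817} = - \frac{4785}{-6709} = \left(-4785\right) \left(- \frac{1}{6709}\right) = \frac{4785}{6709}$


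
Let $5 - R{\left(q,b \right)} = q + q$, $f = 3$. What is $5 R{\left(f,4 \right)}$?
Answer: $-5$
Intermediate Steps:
$R{\left(q,b \right)} = 5 - 2 q$ ($R{\left(q,b \right)} = 5 - \left(q + q\right) = 5 - 2 q$)
$5 R{\left(f,4 \right)} = 5 \left(5 - 6\right) = 5 \left(-1\right) = -5$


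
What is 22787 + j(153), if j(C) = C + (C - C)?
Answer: 22940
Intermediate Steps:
j(C) = C (j(C) = C + 0 = C)
22787 + j(153) = 22787 + 153 = 22940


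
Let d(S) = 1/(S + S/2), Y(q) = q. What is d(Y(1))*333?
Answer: 222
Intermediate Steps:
d(S) = 2/(3*S) (d(S) = 1/(S + S*(½)) = 1/(S + S/2) = 1/(3*S/2) = 2/(3*S))
d(Y(1))*333 = ((⅔)/1)*333 = ((⅔)*1)*333 = (⅔)*333 = 222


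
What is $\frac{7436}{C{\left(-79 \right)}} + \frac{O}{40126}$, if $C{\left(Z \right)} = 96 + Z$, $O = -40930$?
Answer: $\frac{148840563}{341071} \approx 436.39$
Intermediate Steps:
$\frac{7436}{C{\left(-79 \right)}} + \frac{O}{40126} = \frac{7436}{96 - 79} - \frac{40930}{40126} = \frac{7436}{17} - \frac{20465}{20063} = \frac{148840563}{341071}$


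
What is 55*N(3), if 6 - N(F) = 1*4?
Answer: 110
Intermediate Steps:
N(F) = 2 (N(F) = 6 - 4 = 2)
55*N(3) = 55*2 = 110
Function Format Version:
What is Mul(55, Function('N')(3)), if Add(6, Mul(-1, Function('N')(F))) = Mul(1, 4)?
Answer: 110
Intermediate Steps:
Function('N')(F) = 2 (Function('N')(F) = Add(6, Mul(-1, Mul(1, 4))) = Add(6, Mul(-1, 4)) = Add(6, -4) = 2)
Mul(55, Function('N')(3)) = Mul(55, 2) = 110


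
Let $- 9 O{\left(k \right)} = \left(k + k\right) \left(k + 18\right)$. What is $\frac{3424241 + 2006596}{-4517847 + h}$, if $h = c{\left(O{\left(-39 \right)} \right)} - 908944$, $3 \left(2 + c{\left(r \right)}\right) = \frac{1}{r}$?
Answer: $- \frac{2965237002}{2963028979} \approx -1.0007$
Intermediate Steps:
$O{\left(k \right)} = - \frac{2 k \left(18 + k\right)}{9}$ ($O{\left(k \right)} = - \frac{\left(k + k\right) \left(k + 18\right)}{9} = - \frac{2 k \left(18 + k\right)}{9}$)
$c{\left(r \right)} = -2 + \frac{1}{3 r}$
$h = - \frac{496284517}{546}$ ($h = \left(-2 + \frac{1}{3 \left(\left(- \frac{2}{9}\right) \left(-39\right) \left(18 - 39\right)\right)}\right) - 908944 = \left(-2 + \frac{1}{3 \left(\left(- \frac{2}{9}\right) \left(-39\right) \left(-21\right)\right)}\right) - 908944 = \left(-2 + \frac{1}{3 \left(-182\right)}\right) - 908944 = \left(-2 + \frac{1}{3} \left(- \frac{1}{182}\right)\right) - 908944 = \left(-2 - \frac{1}{546}\right) - 908944 = - \frac{1093}{546} - 908944 = - \frac{496284517}{546} \approx -9.0895 \cdot 10^{5}$)
$\frac{3424241 + 2006596}{-4517847 + h} = \frac{3424241 + 2006596}{-4517847 - \frac{496284517}{546}} = \frac{5430837}{- \frac{2963028979}{546}} = 5430837 \left(- \frac{546}{2963028979}\right) = - \frac{2965237002}{2963028979}$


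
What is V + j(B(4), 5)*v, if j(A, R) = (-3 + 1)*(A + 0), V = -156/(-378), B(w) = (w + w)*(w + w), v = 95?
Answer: -766054/63 ≈ -12160.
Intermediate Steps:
B(w) = 4*w**2 (B(w) = (2*w)*(2*w) = 4*w**2)
V = 26/63 (V = -156*(-1/378) = 26/63 ≈ 0.41270)
j(A, R) = -2*A
V + j(B(4), 5)*v = 26/63 - 8*4**2*95 = 26/63 - 8*16*95 = 26/63 - 2*64*95 = 26/63 - 128*95 = 26/63 - 12160 = -766054/63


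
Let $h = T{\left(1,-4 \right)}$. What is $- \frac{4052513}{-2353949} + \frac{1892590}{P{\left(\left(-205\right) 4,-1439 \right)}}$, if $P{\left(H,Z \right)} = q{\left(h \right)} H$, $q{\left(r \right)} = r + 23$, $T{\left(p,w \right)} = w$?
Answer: $- \frac{23115379923}{193023818} \approx -119.75$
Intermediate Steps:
$h = -4$
$q{\left(r \right)} = 23 + r$
$P{\left(H,Z \right)} = 19 H$ ($P{\left(H,Z \right)} = \left(23 - 4\right) H = 19 H$)
$- \frac{4052513}{-2353949} + \frac{1892590}{P{\left(\left(-205\right) 4,-1439 \right)}} = - \frac{4052513}{-2353949} + \frac{1892590}{19 \left(\left(-205\right) 4\right)} = \left(-4052513\right) \left(- \frac{1}{2353949}\right) + \frac{1892590}{19 \left(-820\right)} = \frac{4052513}{2353949} + \frac{1892590}{-15580} = \frac{4052513}{2353949} + 1892590 \left(- \frac{1}{15580}\right) = \frac{4052513}{2353949} - \frac{9961}{82} = - \frac{23115379923}{193023818}$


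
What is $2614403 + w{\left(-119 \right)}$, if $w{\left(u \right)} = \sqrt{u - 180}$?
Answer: $2614403 + i \sqrt{299} \approx 2.6144 \cdot 10^{6} + 17.292 i$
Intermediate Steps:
$w{\left(u \right)} = \sqrt{-180 + u}$
$2614403 + w{\left(-119 \right)} = 2614403 + \sqrt{-180 - 119} = 2614403 + \sqrt{-299} = 2614403 + i \sqrt{299}$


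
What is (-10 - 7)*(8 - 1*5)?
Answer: -51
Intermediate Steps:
(-10 - 7)*(8 - 1*5) = -17*(8 - 5) = -17*3 = -51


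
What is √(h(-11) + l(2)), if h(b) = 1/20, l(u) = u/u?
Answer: √105/10 ≈ 1.0247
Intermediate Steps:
l(u) = 1
h(b) = 1/20
√(h(-11) + l(2)) = √(1/20 + 1) = √(21/20) = √105/10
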